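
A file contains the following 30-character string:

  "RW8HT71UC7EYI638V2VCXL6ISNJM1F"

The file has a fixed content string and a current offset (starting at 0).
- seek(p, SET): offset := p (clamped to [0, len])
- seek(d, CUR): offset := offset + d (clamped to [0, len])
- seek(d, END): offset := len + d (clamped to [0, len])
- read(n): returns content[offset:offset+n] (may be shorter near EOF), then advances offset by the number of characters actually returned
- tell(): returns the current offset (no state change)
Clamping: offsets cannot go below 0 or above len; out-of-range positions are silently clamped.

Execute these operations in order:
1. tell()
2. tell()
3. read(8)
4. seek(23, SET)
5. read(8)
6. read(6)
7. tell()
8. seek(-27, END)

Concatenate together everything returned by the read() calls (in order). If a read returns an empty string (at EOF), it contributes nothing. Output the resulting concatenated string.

After 1 (tell()): offset=0
After 2 (tell()): offset=0
After 3 (read(8)): returned 'RW8HT71U', offset=8
After 4 (seek(23, SET)): offset=23
After 5 (read(8)): returned 'ISNJM1F', offset=30
After 6 (read(6)): returned '', offset=30
After 7 (tell()): offset=30
After 8 (seek(-27, END)): offset=3

Answer: RW8HT71UISNJM1F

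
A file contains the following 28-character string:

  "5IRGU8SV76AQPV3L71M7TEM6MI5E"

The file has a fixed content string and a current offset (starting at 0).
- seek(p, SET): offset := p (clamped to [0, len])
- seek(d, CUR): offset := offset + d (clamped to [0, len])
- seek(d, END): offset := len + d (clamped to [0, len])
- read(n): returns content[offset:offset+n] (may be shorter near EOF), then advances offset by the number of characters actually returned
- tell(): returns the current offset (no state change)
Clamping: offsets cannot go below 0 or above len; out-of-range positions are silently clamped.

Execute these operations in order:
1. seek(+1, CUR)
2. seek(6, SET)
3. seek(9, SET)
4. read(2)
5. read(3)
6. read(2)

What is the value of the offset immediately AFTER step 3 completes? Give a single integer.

Answer: 9

Derivation:
After 1 (seek(+1, CUR)): offset=1
After 2 (seek(6, SET)): offset=6
After 3 (seek(9, SET)): offset=9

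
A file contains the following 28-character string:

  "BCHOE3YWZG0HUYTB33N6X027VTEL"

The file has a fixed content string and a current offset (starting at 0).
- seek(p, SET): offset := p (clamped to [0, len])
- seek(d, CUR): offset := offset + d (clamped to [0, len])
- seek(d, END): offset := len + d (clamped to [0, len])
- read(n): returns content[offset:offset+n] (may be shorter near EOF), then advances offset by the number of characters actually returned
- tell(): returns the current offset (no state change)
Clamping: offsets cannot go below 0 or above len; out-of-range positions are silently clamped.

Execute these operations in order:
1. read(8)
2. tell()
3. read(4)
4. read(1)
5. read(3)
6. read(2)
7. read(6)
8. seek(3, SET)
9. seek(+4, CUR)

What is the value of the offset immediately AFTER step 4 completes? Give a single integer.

After 1 (read(8)): returned 'BCHOE3YW', offset=8
After 2 (tell()): offset=8
After 3 (read(4)): returned 'ZG0H', offset=12
After 4 (read(1)): returned 'U', offset=13

Answer: 13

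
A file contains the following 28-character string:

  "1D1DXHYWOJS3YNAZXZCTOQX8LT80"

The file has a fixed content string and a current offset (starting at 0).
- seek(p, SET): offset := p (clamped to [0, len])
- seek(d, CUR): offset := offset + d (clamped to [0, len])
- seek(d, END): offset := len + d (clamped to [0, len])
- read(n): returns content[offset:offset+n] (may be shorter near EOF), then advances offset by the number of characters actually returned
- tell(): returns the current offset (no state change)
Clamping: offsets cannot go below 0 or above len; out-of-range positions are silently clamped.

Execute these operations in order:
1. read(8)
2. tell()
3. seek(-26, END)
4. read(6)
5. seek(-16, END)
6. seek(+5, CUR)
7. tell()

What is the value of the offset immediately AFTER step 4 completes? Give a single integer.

Answer: 8

Derivation:
After 1 (read(8)): returned '1D1DXHYW', offset=8
After 2 (tell()): offset=8
After 3 (seek(-26, END)): offset=2
After 4 (read(6)): returned '1DXHYW', offset=8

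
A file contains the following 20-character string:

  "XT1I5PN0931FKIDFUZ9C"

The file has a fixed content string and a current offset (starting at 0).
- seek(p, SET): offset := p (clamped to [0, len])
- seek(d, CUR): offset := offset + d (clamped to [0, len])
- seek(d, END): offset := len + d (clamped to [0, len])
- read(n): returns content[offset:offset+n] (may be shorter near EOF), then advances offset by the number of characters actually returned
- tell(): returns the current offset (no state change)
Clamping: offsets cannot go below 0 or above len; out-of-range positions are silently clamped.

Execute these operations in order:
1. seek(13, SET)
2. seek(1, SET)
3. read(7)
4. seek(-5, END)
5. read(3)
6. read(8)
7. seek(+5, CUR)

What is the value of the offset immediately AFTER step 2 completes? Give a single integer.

Answer: 1

Derivation:
After 1 (seek(13, SET)): offset=13
After 2 (seek(1, SET)): offset=1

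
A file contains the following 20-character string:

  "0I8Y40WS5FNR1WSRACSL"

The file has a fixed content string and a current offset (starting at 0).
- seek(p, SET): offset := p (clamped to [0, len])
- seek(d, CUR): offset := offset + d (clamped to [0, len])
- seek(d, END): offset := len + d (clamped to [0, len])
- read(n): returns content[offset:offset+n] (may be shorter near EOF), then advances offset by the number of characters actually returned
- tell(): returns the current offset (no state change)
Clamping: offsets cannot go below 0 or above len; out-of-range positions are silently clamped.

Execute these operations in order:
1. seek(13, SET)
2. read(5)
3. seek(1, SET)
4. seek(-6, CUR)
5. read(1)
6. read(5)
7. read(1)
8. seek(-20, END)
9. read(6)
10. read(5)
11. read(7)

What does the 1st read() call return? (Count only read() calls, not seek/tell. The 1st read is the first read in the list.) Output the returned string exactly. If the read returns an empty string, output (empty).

Answer: WSRAC

Derivation:
After 1 (seek(13, SET)): offset=13
After 2 (read(5)): returned 'WSRAC', offset=18
After 3 (seek(1, SET)): offset=1
After 4 (seek(-6, CUR)): offset=0
After 5 (read(1)): returned '0', offset=1
After 6 (read(5)): returned 'I8Y40', offset=6
After 7 (read(1)): returned 'W', offset=7
After 8 (seek(-20, END)): offset=0
After 9 (read(6)): returned '0I8Y40', offset=6
After 10 (read(5)): returned 'WS5FN', offset=11
After 11 (read(7)): returned 'R1WSRAC', offset=18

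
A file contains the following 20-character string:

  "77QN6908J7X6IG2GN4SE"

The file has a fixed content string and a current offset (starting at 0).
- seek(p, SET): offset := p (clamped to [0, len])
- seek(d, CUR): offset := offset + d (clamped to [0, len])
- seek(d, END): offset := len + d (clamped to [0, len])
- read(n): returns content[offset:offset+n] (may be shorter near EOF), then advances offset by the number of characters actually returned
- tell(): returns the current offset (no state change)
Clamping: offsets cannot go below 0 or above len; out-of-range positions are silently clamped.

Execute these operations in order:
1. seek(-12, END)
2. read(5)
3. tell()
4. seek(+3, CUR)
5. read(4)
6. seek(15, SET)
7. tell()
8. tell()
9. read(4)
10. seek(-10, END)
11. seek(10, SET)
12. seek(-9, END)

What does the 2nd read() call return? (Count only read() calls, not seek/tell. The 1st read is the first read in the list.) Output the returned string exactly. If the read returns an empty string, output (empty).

Answer: N4SE

Derivation:
After 1 (seek(-12, END)): offset=8
After 2 (read(5)): returned 'J7X6I', offset=13
After 3 (tell()): offset=13
After 4 (seek(+3, CUR)): offset=16
After 5 (read(4)): returned 'N4SE', offset=20
After 6 (seek(15, SET)): offset=15
After 7 (tell()): offset=15
After 8 (tell()): offset=15
After 9 (read(4)): returned 'GN4S', offset=19
After 10 (seek(-10, END)): offset=10
After 11 (seek(10, SET)): offset=10
After 12 (seek(-9, END)): offset=11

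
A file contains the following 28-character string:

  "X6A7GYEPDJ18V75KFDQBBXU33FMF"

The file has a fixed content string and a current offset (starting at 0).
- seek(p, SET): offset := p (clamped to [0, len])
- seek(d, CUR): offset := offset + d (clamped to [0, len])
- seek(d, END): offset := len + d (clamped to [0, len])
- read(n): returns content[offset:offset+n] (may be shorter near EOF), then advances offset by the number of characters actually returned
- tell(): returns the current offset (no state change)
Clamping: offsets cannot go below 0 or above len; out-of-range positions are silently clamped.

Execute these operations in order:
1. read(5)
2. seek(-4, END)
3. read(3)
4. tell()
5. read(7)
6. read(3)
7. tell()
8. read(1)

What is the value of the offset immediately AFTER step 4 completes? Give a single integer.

After 1 (read(5)): returned 'X6A7G', offset=5
After 2 (seek(-4, END)): offset=24
After 3 (read(3)): returned '3FM', offset=27
After 4 (tell()): offset=27

Answer: 27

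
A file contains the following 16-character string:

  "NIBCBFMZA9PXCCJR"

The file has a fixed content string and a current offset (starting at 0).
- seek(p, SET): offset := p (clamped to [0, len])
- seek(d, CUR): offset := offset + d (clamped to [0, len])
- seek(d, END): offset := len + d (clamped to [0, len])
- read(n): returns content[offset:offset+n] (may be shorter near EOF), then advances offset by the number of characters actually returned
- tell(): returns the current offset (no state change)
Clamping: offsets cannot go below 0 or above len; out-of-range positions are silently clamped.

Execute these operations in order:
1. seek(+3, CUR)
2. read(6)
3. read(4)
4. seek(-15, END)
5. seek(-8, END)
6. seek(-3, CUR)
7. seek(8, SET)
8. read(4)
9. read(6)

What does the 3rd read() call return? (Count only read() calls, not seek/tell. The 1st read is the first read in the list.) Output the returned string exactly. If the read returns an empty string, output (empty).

After 1 (seek(+3, CUR)): offset=3
After 2 (read(6)): returned 'CBFMZA', offset=9
After 3 (read(4)): returned '9PXC', offset=13
After 4 (seek(-15, END)): offset=1
After 5 (seek(-8, END)): offset=8
After 6 (seek(-3, CUR)): offset=5
After 7 (seek(8, SET)): offset=8
After 8 (read(4)): returned 'A9PX', offset=12
After 9 (read(6)): returned 'CCJR', offset=16

Answer: A9PX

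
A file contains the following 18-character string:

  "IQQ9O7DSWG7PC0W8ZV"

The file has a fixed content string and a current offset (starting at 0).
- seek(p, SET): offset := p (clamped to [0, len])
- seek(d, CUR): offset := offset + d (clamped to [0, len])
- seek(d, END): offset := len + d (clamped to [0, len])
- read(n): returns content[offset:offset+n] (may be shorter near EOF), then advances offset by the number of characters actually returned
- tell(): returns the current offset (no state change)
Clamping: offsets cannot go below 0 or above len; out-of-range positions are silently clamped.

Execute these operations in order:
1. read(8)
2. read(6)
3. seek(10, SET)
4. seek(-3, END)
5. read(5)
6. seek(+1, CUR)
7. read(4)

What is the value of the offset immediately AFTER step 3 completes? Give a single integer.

Answer: 10

Derivation:
After 1 (read(8)): returned 'IQQ9O7DS', offset=8
After 2 (read(6)): returned 'WG7PC0', offset=14
After 3 (seek(10, SET)): offset=10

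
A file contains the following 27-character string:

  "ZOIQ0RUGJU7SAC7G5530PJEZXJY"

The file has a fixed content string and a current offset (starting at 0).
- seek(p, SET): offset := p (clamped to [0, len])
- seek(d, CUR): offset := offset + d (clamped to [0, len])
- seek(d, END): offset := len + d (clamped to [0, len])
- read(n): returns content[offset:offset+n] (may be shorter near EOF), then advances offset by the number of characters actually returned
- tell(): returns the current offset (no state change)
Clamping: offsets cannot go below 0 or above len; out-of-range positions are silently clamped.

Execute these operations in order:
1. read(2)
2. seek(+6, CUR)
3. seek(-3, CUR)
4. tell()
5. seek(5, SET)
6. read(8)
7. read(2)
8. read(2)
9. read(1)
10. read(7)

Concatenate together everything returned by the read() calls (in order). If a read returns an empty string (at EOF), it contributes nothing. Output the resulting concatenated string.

Answer: ZORUGJU7SAC7G5530PJEZX

Derivation:
After 1 (read(2)): returned 'ZO', offset=2
After 2 (seek(+6, CUR)): offset=8
After 3 (seek(-3, CUR)): offset=5
After 4 (tell()): offset=5
After 5 (seek(5, SET)): offset=5
After 6 (read(8)): returned 'RUGJU7SA', offset=13
After 7 (read(2)): returned 'C7', offset=15
After 8 (read(2)): returned 'G5', offset=17
After 9 (read(1)): returned '5', offset=18
After 10 (read(7)): returned '30PJEZX', offset=25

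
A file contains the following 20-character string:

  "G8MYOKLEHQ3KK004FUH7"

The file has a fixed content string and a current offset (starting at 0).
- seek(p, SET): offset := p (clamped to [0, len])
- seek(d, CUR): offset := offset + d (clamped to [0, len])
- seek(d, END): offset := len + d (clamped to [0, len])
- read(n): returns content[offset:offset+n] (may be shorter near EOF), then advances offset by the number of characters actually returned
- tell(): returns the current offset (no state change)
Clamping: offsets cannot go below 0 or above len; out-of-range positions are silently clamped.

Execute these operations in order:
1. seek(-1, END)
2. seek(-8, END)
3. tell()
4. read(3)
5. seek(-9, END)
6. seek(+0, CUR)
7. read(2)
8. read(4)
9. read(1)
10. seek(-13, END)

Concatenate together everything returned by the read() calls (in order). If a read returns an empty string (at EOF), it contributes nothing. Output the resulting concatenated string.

Answer: K00KK004FU

Derivation:
After 1 (seek(-1, END)): offset=19
After 2 (seek(-8, END)): offset=12
After 3 (tell()): offset=12
After 4 (read(3)): returned 'K00', offset=15
After 5 (seek(-9, END)): offset=11
After 6 (seek(+0, CUR)): offset=11
After 7 (read(2)): returned 'KK', offset=13
After 8 (read(4)): returned '004F', offset=17
After 9 (read(1)): returned 'U', offset=18
After 10 (seek(-13, END)): offset=7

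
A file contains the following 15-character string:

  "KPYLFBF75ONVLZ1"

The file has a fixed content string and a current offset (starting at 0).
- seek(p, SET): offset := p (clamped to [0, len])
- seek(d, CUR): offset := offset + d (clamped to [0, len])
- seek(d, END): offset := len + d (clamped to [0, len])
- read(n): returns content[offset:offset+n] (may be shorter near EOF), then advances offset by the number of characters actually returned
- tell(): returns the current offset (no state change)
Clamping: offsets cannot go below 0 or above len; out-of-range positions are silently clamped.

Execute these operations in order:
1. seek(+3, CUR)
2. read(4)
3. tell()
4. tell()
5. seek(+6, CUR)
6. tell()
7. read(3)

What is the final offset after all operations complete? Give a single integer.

After 1 (seek(+3, CUR)): offset=3
After 2 (read(4)): returned 'LFBF', offset=7
After 3 (tell()): offset=7
After 4 (tell()): offset=7
After 5 (seek(+6, CUR)): offset=13
After 6 (tell()): offset=13
After 7 (read(3)): returned 'Z1', offset=15

Answer: 15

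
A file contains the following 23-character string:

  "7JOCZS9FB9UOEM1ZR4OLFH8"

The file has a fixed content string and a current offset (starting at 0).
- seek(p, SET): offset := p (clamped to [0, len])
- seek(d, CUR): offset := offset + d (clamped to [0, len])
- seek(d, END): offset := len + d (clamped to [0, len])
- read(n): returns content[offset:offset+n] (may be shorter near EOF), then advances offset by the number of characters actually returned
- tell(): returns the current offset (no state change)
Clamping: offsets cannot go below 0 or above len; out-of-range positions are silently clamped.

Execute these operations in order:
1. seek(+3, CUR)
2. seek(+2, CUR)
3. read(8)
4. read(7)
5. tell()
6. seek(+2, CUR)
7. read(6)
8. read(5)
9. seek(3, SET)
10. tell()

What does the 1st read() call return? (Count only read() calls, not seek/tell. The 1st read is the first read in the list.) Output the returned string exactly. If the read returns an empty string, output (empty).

After 1 (seek(+3, CUR)): offset=3
After 2 (seek(+2, CUR)): offset=5
After 3 (read(8)): returned 'S9FB9UOE', offset=13
After 4 (read(7)): returned 'M1ZR4OL', offset=20
After 5 (tell()): offset=20
After 6 (seek(+2, CUR)): offset=22
After 7 (read(6)): returned '8', offset=23
After 8 (read(5)): returned '', offset=23
After 9 (seek(3, SET)): offset=3
After 10 (tell()): offset=3

Answer: S9FB9UOE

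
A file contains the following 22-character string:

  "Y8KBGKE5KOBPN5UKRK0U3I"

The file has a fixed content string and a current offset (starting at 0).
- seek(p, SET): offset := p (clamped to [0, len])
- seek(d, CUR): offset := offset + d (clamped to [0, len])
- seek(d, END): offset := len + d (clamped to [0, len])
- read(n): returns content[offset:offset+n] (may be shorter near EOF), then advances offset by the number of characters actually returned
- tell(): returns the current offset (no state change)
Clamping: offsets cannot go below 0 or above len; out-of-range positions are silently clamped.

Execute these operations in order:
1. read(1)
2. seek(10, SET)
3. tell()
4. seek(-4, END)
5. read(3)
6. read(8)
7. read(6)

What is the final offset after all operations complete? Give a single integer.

Answer: 22

Derivation:
After 1 (read(1)): returned 'Y', offset=1
After 2 (seek(10, SET)): offset=10
After 3 (tell()): offset=10
After 4 (seek(-4, END)): offset=18
After 5 (read(3)): returned '0U3', offset=21
After 6 (read(8)): returned 'I', offset=22
After 7 (read(6)): returned '', offset=22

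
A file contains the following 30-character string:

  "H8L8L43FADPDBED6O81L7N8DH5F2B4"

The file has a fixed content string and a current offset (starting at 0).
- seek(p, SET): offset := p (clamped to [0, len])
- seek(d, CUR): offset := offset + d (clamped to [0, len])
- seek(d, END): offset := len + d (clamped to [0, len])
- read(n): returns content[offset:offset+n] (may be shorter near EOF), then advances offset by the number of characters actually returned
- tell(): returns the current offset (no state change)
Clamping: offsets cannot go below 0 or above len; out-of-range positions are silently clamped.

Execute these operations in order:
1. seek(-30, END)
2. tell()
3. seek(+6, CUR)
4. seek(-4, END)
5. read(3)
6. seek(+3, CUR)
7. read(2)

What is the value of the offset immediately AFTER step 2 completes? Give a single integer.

Answer: 0

Derivation:
After 1 (seek(-30, END)): offset=0
After 2 (tell()): offset=0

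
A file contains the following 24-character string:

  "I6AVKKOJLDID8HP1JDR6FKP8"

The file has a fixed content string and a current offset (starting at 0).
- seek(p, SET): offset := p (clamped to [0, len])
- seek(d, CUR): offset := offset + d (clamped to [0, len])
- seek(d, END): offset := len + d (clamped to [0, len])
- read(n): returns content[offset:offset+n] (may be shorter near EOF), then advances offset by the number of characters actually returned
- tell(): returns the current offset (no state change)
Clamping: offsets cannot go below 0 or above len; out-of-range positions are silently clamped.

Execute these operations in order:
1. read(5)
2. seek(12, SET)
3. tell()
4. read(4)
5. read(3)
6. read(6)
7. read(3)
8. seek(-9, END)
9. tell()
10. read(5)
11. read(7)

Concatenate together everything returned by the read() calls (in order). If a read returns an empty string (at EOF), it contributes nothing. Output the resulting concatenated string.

After 1 (read(5)): returned 'I6AVK', offset=5
After 2 (seek(12, SET)): offset=12
After 3 (tell()): offset=12
After 4 (read(4)): returned '8HP1', offset=16
After 5 (read(3)): returned 'JDR', offset=19
After 6 (read(6)): returned '6FKP8', offset=24
After 7 (read(3)): returned '', offset=24
After 8 (seek(-9, END)): offset=15
After 9 (tell()): offset=15
After 10 (read(5)): returned '1JDR6', offset=20
After 11 (read(7)): returned 'FKP8', offset=24

Answer: I6AVK8HP1JDR6FKP81JDR6FKP8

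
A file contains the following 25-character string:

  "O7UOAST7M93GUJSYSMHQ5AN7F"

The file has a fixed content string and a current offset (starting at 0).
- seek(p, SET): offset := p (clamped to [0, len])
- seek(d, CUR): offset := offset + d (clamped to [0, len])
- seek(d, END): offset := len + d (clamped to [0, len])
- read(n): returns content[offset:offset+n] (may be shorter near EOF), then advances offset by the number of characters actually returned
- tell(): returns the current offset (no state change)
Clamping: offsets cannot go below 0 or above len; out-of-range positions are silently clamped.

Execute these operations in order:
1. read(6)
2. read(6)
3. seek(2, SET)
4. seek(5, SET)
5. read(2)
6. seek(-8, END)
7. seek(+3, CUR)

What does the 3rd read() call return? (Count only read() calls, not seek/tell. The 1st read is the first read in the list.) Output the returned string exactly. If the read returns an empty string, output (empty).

After 1 (read(6)): returned 'O7UOAS', offset=6
After 2 (read(6)): returned 'T7M93G', offset=12
After 3 (seek(2, SET)): offset=2
After 4 (seek(5, SET)): offset=5
After 5 (read(2)): returned 'ST', offset=7
After 6 (seek(-8, END)): offset=17
After 7 (seek(+3, CUR)): offset=20

Answer: ST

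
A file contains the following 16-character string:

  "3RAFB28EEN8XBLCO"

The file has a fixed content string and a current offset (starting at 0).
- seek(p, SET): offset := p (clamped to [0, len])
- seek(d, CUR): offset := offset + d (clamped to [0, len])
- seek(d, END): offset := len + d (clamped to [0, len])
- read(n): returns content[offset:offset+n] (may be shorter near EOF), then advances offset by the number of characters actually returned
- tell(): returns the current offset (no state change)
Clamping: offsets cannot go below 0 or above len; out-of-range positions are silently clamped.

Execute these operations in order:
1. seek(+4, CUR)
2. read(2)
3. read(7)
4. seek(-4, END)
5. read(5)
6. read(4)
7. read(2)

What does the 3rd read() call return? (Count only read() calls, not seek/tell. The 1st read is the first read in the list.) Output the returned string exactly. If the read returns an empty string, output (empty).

Answer: BLCO

Derivation:
After 1 (seek(+4, CUR)): offset=4
After 2 (read(2)): returned 'B2', offset=6
After 3 (read(7)): returned '8EEN8XB', offset=13
After 4 (seek(-4, END)): offset=12
After 5 (read(5)): returned 'BLCO', offset=16
After 6 (read(4)): returned '', offset=16
After 7 (read(2)): returned '', offset=16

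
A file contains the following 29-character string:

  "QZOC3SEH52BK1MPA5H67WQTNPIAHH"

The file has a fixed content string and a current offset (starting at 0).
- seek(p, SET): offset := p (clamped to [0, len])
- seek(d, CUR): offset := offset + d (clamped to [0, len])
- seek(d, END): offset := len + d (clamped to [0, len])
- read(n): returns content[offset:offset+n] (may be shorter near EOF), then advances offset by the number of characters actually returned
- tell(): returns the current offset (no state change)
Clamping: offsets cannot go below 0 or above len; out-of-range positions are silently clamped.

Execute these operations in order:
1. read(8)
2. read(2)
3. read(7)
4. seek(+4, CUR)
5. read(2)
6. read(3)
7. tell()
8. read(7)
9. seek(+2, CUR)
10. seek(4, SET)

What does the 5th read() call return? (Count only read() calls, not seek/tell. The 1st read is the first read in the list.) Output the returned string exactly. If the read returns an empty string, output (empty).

After 1 (read(8)): returned 'QZOC3SEH', offset=8
After 2 (read(2)): returned '52', offset=10
After 3 (read(7)): returned 'BK1MPA5', offset=17
After 4 (seek(+4, CUR)): offset=21
After 5 (read(2)): returned 'QT', offset=23
After 6 (read(3)): returned 'NPI', offset=26
After 7 (tell()): offset=26
After 8 (read(7)): returned 'AHH', offset=29
After 9 (seek(+2, CUR)): offset=29
After 10 (seek(4, SET)): offset=4

Answer: NPI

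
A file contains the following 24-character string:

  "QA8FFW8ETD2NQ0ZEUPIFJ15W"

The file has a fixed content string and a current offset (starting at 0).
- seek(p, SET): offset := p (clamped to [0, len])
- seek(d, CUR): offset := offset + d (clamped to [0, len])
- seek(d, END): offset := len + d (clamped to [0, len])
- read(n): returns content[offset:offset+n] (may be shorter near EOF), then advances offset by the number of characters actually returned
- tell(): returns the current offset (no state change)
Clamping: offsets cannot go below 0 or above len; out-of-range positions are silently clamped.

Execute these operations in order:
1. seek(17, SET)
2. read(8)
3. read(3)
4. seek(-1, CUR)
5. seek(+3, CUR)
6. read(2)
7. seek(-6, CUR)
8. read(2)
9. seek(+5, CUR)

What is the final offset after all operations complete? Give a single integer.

Answer: 24

Derivation:
After 1 (seek(17, SET)): offset=17
After 2 (read(8)): returned 'PIFJ15W', offset=24
After 3 (read(3)): returned '', offset=24
After 4 (seek(-1, CUR)): offset=23
After 5 (seek(+3, CUR)): offset=24
After 6 (read(2)): returned '', offset=24
After 7 (seek(-6, CUR)): offset=18
After 8 (read(2)): returned 'IF', offset=20
After 9 (seek(+5, CUR)): offset=24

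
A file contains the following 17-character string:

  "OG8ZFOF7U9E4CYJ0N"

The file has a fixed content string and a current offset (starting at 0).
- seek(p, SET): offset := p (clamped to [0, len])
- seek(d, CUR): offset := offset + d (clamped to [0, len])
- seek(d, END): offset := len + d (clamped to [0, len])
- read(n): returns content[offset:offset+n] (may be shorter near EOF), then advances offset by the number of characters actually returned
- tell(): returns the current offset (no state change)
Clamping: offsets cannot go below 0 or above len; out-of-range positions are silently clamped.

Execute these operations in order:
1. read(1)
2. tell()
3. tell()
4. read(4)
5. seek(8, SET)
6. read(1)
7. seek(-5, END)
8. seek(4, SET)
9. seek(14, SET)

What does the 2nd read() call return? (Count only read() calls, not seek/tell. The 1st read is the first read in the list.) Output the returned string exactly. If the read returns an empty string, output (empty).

Answer: G8ZF

Derivation:
After 1 (read(1)): returned 'O', offset=1
After 2 (tell()): offset=1
After 3 (tell()): offset=1
After 4 (read(4)): returned 'G8ZF', offset=5
After 5 (seek(8, SET)): offset=8
After 6 (read(1)): returned 'U', offset=9
After 7 (seek(-5, END)): offset=12
After 8 (seek(4, SET)): offset=4
After 9 (seek(14, SET)): offset=14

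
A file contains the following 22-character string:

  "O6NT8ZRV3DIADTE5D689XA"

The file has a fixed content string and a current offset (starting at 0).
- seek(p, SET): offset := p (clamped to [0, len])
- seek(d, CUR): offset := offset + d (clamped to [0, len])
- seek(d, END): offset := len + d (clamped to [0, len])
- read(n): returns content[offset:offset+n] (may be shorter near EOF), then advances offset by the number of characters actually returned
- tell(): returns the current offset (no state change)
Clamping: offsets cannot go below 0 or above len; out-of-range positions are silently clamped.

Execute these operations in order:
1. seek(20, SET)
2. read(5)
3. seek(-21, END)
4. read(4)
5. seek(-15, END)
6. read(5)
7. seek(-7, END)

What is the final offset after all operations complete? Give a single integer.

Answer: 15

Derivation:
After 1 (seek(20, SET)): offset=20
After 2 (read(5)): returned 'XA', offset=22
After 3 (seek(-21, END)): offset=1
After 4 (read(4)): returned '6NT8', offset=5
After 5 (seek(-15, END)): offset=7
After 6 (read(5)): returned 'V3DIA', offset=12
After 7 (seek(-7, END)): offset=15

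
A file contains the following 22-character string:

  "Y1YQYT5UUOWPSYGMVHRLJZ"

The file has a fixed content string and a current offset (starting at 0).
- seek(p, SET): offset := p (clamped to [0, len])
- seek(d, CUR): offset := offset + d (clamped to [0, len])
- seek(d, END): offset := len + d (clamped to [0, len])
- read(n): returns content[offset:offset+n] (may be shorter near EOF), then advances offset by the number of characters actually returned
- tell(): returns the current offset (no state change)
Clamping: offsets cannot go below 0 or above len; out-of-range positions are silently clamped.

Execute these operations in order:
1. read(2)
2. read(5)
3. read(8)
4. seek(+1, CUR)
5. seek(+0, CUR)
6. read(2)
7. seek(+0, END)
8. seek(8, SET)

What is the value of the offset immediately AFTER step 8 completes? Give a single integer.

Answer: 8

Derivation:
After 1 (read(2)): returned 'Y1', offset=2
After 2 (read(5)): returned 'YQYT5', offset=7
After 3 (read(8)): returned 'UUOWPSYG', offset=15
After 4 (seek(+1, CUR)): offset=16
After 5 (seek(+0, CUR)): offset=16
After 6 (read(2)): returned 'VH', offset=18
After 7 (seek(+0, END)): offset=22
After 8 (seek(8, SET)): offset=8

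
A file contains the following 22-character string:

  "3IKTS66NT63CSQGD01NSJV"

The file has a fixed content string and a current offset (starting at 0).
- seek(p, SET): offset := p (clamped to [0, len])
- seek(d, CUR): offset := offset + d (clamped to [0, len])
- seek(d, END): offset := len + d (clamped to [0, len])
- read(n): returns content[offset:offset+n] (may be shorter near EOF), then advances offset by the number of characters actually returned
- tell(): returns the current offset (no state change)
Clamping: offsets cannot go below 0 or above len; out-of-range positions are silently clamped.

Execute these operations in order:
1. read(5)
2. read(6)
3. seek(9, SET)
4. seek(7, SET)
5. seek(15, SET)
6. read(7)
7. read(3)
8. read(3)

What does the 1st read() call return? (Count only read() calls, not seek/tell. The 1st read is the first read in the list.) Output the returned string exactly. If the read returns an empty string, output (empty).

After 1 (read(5)): returned '3IKTS', offset=5
After 2 (read(6)): returned '66NT63', offset=11
After 3 (seek(9, SET)): offset=9
After 4 (seek(7, SET)): offset=7
After 5 (seek(15, SET)): offset=15
After 6 (read(7)): returned 'D01NSJV', offset=22
After 7 (read(3)): returned '', offset=22
After 8 (read(3)): returned '', offset=22

Answer: 3IKTS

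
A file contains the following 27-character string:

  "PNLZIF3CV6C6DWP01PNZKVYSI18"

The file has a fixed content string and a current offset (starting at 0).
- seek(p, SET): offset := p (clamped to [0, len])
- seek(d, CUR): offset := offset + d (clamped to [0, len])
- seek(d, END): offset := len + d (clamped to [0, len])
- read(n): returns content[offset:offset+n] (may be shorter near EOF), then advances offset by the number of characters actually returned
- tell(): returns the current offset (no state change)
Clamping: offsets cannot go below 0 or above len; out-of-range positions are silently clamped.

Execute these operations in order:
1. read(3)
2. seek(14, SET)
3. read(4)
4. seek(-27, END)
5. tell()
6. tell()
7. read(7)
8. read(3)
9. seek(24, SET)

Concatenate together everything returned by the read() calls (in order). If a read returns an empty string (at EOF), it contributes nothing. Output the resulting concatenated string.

Answer: PNLP01PPNLZIF3CV6

Derivation:
After 1 (read(3)): returned 'PNL', offset=3
After 2 (seek(14, SET)): offset=14
After 3 (read(4)): returned 'P01P', offset=18
After 4 (seek(-27, END)): offset=0
After 5 (tell()): offset=0
After 6 (tell()): offset=0
After 7 (read(7)): returned 'PNLZIF3', offset=7
After 8 (read(3)): returned 'CV6', offset=10
After 9 (seek(24, SET)): offset=24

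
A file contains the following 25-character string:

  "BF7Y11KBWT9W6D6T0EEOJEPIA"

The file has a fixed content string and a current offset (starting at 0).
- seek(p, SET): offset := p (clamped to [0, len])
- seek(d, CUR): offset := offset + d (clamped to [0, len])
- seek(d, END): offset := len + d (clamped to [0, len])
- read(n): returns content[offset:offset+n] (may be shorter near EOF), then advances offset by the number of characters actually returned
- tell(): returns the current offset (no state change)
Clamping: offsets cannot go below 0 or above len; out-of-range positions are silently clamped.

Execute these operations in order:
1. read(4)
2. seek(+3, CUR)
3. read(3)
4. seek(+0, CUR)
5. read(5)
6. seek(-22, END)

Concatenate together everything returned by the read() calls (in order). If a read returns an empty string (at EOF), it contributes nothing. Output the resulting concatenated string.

After 1 (read(4)): returned 'BF7Y', offset=4
After 2 (seek(+3, CUR)): offset=7
After 3 (read(3)): returned 'BWT', offset=10
After 4 (seek(+0, CUR)): offset=10
After 5 (read(5)): returned '9W6D6', offset=15
After 6 (seek(-22, END)): offset=3

Answer: BF7YBWT9W6D6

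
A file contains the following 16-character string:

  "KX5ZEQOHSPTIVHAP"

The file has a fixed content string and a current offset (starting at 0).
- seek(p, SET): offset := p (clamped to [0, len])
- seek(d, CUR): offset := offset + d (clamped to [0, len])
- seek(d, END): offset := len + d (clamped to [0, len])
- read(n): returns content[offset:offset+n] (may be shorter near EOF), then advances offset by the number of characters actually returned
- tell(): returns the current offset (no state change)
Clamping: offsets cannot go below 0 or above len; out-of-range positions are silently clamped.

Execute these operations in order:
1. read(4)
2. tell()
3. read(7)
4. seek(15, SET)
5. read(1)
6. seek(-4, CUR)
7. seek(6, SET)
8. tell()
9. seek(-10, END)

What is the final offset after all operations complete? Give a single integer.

After 1 (read(4)): returned 'KX5Z', offset=4
After 2 (tell()): offset=4
After 3 (read(7)): returned 'EQOHSPT', offset=11
After 4 (seek(15, SET)): offset=15
After 5 (read(1)): returned 'P', offset=16
After 6 (seek(-4, CUR)): offset=12
After 7 (seek(6, SET)): offset=6
After 8 (tell()): offset=6
After 9 (seek(-10, END)): offset=6

Answer: 6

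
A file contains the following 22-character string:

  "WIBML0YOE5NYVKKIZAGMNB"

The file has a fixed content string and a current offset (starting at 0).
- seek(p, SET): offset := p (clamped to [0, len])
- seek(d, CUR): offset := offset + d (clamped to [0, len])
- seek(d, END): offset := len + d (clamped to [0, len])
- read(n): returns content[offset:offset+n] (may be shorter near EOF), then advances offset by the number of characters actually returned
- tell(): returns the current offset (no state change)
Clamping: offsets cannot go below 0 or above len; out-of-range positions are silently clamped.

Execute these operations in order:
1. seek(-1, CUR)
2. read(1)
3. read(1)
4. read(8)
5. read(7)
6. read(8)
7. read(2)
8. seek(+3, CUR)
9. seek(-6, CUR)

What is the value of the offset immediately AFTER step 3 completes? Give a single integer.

Answer: 2

Derivation:
After 1 (seek(-1, CUR)): offset=0
After 2 (read(1)): returned 'W', offset=1
After 3 (read(1)): returned 'I', offset=2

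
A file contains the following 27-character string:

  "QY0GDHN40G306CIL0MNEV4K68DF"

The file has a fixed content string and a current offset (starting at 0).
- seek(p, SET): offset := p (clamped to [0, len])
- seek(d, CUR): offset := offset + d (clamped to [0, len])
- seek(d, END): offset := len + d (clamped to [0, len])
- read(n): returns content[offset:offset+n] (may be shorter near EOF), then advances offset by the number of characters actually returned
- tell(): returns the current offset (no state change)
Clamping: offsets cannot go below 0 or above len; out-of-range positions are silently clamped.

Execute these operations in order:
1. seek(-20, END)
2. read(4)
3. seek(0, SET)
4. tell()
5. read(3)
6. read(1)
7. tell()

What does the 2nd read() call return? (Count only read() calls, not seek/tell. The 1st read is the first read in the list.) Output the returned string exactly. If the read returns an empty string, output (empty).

Answer: QY0

Derivation:
After 1 (seek(-20, END)): offset=7
After 2 (read(4)): returned '40G3', offset=11
After 3 (seek(0, SET)): offset=0
After 4 (tell()): offset=0
After 5 (read(3)): returned 'QY0', offset=3
After 6 (read(1)): returned 'G', offset=4
After 7 (tell()): offset=4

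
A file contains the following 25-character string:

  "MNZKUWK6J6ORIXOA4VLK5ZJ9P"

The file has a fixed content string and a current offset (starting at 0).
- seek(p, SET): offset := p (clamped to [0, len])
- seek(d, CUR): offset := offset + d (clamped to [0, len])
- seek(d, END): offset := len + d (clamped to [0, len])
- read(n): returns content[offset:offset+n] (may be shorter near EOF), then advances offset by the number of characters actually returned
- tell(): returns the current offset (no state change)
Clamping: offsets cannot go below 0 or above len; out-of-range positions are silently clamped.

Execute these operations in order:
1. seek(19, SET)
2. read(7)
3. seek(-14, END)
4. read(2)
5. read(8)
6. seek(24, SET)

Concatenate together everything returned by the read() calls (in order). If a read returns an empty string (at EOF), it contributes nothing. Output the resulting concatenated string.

After 1 (seek(19, SET)): offset=19
After 2 (read(7)): returned 'K5ZJ9P', offset=25
After 3 (seek(-14, END)): offset=11
After 4 (read(2)): returned 'RI', offset=13
After 5 (read(8)): returned 'XOA4VLK5', offset=21
After 6 (seek(24, SET)): offset=24

Answer: K5ZJ9PRIXOA4VLK5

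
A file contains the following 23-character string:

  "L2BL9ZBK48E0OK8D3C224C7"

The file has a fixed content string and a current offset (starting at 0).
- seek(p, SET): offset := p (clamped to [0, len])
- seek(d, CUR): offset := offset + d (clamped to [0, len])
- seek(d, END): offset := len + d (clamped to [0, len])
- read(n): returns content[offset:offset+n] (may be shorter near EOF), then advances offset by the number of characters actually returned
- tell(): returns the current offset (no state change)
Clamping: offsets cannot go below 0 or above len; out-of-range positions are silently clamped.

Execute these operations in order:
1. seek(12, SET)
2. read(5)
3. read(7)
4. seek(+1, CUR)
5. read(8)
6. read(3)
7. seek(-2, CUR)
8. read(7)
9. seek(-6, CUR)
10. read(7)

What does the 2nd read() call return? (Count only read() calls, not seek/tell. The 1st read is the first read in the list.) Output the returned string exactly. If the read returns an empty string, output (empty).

Answer: C224C7

Derivation:
After 1 (seek(12, SET)): offset=12
After 2 (read(5)): returned 'OK8D3', offset=17
After 3 (read(7)): returned 'C224C7', offset=23
After 4 (seek(+1, CUR)): offset=23
After 5 (read(8)): returned '', offset=23
After 6 (read(3)): returned '', offset=23
After 7 (seek(-2, CUR)): offset=21
After 8 (read(7)): returned 'C7', offset=23
After 9 (seek(-6, CUR)): offset=17
After 10 (read(7)): returned 'C224C7', offset=23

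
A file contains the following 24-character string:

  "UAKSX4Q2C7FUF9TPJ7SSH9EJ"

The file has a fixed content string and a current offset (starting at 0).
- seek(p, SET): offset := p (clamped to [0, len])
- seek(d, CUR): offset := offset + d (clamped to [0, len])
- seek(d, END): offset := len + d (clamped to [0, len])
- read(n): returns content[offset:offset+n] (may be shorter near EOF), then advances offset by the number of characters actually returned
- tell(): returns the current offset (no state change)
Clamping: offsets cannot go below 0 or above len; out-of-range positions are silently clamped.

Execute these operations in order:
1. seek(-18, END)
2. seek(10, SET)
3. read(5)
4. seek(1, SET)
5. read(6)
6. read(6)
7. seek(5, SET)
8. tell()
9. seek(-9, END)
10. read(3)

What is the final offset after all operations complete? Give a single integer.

Answer: 18

Derivation:
After 1 (seek(-18, END)): offset=6
After 2 (seek(10, SET)): offset=10
After 3 (read(5)): returned 'FUF9T', offset=15
After 4 (seek(1, SET)): offset=1
After 5 (read(6)): returned 'AKSX4Q', offset=7
After 6 (read(6)): returned '2C7FUF', offset=13
After 7 (seek(5, SET)): offset=5
After 8 (tell()): offset=5
After 9 (seek(-9, END)): offset=15
After 10 (read(3)): returned 'PJ7', offset=18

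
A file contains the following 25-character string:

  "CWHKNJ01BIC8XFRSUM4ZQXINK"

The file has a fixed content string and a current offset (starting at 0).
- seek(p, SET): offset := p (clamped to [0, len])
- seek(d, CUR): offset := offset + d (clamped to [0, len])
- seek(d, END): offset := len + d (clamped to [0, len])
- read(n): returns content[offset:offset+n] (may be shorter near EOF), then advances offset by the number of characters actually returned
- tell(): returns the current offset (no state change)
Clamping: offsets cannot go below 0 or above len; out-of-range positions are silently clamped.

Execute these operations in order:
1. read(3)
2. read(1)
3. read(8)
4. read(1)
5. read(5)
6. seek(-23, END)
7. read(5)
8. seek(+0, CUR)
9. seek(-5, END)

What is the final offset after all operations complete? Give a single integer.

Answer: 20

Derivation:
After 1 (read(3)): returned 'CWH', offset=3
After 2 (read(1)): returned 'K', offset=4
After 3 (read(8)): returned 'NJ01BIC8', offset=12
After 4 (read(1)): returned 'X', offset=13
After 5 (read(5)): returned 'FRSUM', offset=18
After 6 (seek(-23, END)): offset=2
After 7 (read(5)): returned 'HKNJ0', offset=7
After 8 (seek(+0, CUR)): offset=7
After 9 (seek(-5, END)): offset=20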